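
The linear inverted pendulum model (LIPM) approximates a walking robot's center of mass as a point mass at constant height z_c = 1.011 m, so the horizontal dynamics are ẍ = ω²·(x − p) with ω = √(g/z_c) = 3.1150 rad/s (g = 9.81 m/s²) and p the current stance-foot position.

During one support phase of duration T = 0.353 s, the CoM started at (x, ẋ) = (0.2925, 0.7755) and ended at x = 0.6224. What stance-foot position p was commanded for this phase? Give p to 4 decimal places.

ωT = 3.1150·0.353 = 1.099595; cosh(ωT) = 1.667978, sinh(ωT) = 1.334972
x(T) = p + (x₀−p)·cosh(ωT) + (ẋ₀/ω)·sinh(ωT) ⇒ p·(1 − cosh) = x(T) − x₀·cosh − (ẋ₀/ω)·sinh
numerator   = 0.6224 − (0.2925)·1.667978 − (0.7755/3.1150)·1.334972 = -0.197834
denominator = 1 − 1.667978 = -0.667978
p = -0.197834 / -0.667978 = 0.2962

p = 0.2962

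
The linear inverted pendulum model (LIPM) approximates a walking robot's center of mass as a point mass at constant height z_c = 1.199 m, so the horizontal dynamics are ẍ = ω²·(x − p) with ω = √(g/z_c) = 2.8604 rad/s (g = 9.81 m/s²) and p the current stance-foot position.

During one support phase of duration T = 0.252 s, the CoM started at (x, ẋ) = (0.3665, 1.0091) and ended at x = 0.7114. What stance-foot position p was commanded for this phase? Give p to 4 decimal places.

ωT = 2.8604·0.252 = 0.720821; cosh(ωT) = 1.271237, sinh(ωT) = 0.784884
x(T) = p + (x₀−p)·cosh(ωT) + (ẋ₀/ω)·sinh(ωT) ⇒ p·(1 − cosh) = x(T) − x₀·cosh − (ẋ₀/ω)·sinh
numerator   = 0.7114 − (0.3665)·1.271237 − (1.0091/2.8604)·0.784884 = -0.031402
denominator = 1 − 1.271237 = -0.271237
p = -0.031402 / -0.271237 = 0.1158

p = 0.1158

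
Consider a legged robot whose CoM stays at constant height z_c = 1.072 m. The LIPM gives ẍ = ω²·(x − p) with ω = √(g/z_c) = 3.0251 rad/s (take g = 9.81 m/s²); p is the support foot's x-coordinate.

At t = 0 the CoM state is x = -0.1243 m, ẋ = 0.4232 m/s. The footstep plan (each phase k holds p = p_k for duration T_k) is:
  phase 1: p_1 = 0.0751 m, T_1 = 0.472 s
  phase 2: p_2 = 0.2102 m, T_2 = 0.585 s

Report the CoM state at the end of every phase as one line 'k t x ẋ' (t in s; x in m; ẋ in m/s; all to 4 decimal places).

1 0.4720 -0.0896 -0.2522
2 1.0570 -0.9328 -3.3461

phase 1: p=0.0751, T=0.472, ωT=1.427847, cosh=2.204769, sinh=1.964944; start (x,ẋ)=(-0.124300, 0.423200) → end (x,ẋ)=(-0.089643, -0.252206)
phase 2: p=0.2102, T=0.585, ωT=1.769683, cosh=3.019691, sinh=2.849304; start (x,ẋ)=(-0.089643, -0.252206) → end (x,ẋ)=(-0.932782, -3.346057)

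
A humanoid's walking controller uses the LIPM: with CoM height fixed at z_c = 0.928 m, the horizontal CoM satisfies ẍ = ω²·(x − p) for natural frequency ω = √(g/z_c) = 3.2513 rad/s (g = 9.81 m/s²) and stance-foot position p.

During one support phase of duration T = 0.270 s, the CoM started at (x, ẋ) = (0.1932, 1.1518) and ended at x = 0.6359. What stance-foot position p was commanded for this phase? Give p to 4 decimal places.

p = -0.0264

ωT = 3.2513·0.270 = 0.877851; cosh(ωT) = 1.410700, sinh(ωT) = 0.995025
x(T) = p + (x₀−p)·cosh(ωT) + (ẋ₀/ω)·sinh(ωT) ⇒ p·(1 − cosh) = x(T) − x₀·cosh − (ẋ₀/ω)·sinh
numerator   = 0.6359 − (0.1932)·1.410700 − (1.1518/3.2513)·0.995025 = 0.010857
denominator = 1 − 1.410700 = -0.410700
p = 0.010857 / -0.410700 = -0.0264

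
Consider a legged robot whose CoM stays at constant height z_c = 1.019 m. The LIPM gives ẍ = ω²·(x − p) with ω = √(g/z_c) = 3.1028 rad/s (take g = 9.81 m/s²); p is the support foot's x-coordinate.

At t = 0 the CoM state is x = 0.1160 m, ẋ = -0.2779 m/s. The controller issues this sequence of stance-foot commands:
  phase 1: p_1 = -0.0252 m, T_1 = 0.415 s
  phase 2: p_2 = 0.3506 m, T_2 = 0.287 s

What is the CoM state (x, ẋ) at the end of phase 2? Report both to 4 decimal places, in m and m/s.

x = 0.0567, ẋ = -0.5143

phase 1: p=-0.0252, T=0.415, ωT=1.287662, cosh=1.950109, sinh=1.674194; start (x,ẋ)=(0.116000, -0.277900) → end (x,ẋ)=(0.100207, 0.191555)
phase 2: p=0.3506, T=0.287, ωT=0.890504, cosh=1.423403, sinh=1.012954; start (x,ẋ)=(0.100207, 0.191555) → end (x,ẋ)=(0.056726, -0.514322)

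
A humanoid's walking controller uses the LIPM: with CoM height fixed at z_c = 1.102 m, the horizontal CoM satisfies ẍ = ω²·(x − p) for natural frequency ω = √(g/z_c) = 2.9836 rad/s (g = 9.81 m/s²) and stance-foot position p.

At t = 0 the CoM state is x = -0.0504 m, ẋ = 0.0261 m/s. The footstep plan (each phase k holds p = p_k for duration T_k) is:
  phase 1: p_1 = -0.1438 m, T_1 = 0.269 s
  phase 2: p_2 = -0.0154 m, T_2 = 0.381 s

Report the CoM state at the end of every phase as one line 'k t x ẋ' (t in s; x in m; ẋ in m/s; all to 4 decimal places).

1 0.2690 -0.0109 0.2834
2 0.6500 0.1252 0.5060

phase 1: p=-0.1438, T=0.269, ωT=0.802588, cosh=1.339738, sinh=0.891571; start (x,ẋ)=(-0.050400, 0.026100) → end (x,ẋ)=(-0.010869, 0.283420)
phase 2: p=-0.0154, T=0.381, ωT=1.136752, cosh=1.718744, sinh=1.397884; start (x,ẋ)=(-0.010869, 0.283420) → end (x,ẋ)=(0.125176, 0.506023)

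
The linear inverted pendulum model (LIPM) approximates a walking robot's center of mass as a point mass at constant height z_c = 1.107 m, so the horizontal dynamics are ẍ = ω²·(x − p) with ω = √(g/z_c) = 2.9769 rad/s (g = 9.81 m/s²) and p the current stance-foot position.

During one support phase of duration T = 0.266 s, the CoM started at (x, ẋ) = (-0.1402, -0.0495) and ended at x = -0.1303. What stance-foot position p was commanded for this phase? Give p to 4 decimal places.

p = -0.2143

ωT = 2.9769·0.266 = 0.791855; cosh(ωT) = 1.330246, sinh(ωT) = 0.877242
x(T) = p + (x₀−p)·cosh(ωT) + (ẋ₀/ω)·sinh(ωT) ⇒ p·(1 − cosh) = x(T) − x₀·cosh − (ẋ₀/ω)·sinh
numerator   = -0.1303 − (-0.1402)·1.330246 − (-0.0495/2.9769)·0.877242 = 0.070787
denominator = 1 − 1.330246 = -0.330246
p = 0.070787 / -0.330246 = -0.2143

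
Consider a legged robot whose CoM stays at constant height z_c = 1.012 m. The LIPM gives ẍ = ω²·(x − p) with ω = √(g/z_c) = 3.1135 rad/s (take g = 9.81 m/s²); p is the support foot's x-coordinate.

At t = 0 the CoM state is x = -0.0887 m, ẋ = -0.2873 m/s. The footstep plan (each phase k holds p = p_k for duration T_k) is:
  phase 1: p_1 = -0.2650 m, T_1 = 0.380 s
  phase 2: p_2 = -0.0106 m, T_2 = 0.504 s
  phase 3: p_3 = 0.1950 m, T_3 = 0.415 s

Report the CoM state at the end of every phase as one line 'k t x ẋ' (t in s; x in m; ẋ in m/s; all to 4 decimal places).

1 0.3800 -0.0867 0.2989
2 0.8840 0.0193 0.2046
3 1.2990 -0.0384 -0.5202

phase 1: p=-0.2650, T=0.380, ωT=1.183130, cosh=1.785447, sinh=1.479129; start (x,ẋ)=(-0.088700, -0.287300) → end (x,ẋ)=(-0.086713, 0.298950)
phase 2: p=-0.0106, T=0.504, ωT=1.569204, cosh=2.505517, sinh=2.297306; start (x,ẋ)=(-0.086713, 0.298950) → end (x,ẋ)=(0.019278, 0.204612)
phase 3: p=0.1950, T=0.415, ωT=1.292102, cosh=1.957563, sinh=1.682870; start (x,ẋ)=(0.019278, 0.204612) → end (x,ẋ)=(-0.038392, -0.520172)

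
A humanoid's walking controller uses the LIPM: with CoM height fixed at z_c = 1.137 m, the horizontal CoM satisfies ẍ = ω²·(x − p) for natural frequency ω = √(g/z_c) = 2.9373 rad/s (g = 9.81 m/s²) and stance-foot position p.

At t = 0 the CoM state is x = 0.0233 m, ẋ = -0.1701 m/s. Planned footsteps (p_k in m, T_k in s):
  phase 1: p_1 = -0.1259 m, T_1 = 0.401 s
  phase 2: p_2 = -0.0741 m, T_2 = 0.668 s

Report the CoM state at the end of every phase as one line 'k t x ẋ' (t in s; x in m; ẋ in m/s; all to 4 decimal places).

1 0.4010 0.0542 0.3417
2 1.0690 0.7970 2.5538

phase 1: p=-0.1259, T=0.401, ωT=1.177857, cosh=1.777673, sinh=1.469735; start (x,ẋ)=(0.023300, -0.170100) → end (x,ẋ)=(0.054216, 0.341722)
phase 2: p=-0.0741, T=0.668, ωT=1.962116, cosh=3.627464, sinh=3.486904; start (x,ẋ)=(0.054216, 0.341722) → end (x,ẋ)=(0.797024, 2.553808)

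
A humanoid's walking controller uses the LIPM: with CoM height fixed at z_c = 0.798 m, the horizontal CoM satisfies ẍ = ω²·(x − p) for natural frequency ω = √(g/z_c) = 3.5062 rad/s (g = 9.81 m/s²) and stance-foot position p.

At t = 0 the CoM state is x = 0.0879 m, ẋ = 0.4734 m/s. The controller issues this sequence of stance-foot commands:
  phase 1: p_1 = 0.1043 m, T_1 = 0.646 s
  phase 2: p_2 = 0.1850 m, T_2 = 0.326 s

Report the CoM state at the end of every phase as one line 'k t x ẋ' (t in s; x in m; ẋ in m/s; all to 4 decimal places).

phase 1: p=0.1043, T=0.646, ωT=2.265005, cosh=4.867502, sinh=4.763673; start (x,ẋ)=(0.087900, 0.473400) → end (x,ẋ)=(0.667654, 2.030356)
phase 2: p=0.1850, T=0.326, ωT=1.143021, cosh=1.727542, sinh=1.408687; start (x,ẋ)=(0.667654, 2.030356) → end (x,ẋ)=(1.834543, 5.891423)

1 0.6460 0.6677 2.0304
2 0.9720 1.8345 5.8914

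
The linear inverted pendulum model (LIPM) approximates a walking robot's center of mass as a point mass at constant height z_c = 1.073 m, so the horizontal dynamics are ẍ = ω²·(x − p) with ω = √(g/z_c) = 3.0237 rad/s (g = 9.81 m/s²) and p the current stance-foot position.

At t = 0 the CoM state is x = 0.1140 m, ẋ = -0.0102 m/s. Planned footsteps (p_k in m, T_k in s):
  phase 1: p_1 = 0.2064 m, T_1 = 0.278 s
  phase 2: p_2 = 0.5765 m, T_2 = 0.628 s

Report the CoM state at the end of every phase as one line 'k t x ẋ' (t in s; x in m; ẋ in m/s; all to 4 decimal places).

1 0.2780 0.0762 -0.2775
2 0.9060 -1.4312 -5.8856

phase 1: p=0.2064, T=0.278, ωT=0.840589, cosh=1.374594, sinh=0.943137; start (x,ẋ)=(0.114000, -0.010200) → end (x,ẋ)=(0.076206, -0.277524)
phase 2: p=0.5765, T=0.628, ωT=1.898884, cosh=3.414085, sinh=3.264349; start (x,ẋ)=(0.076206, -0.277524) → end (x,ẋ)=(-1.431158, -5.885598)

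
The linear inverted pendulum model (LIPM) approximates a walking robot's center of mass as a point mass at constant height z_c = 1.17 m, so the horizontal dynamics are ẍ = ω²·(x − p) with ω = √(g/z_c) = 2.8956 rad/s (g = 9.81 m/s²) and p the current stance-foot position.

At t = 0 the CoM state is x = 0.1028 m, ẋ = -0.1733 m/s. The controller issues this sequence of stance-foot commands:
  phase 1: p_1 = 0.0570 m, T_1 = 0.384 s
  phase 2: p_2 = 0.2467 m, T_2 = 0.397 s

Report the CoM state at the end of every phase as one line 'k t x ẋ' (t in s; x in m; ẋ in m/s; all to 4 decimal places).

phase 1: p=0.0570, T=0.384, ωT=1.111910, cosh=1.684545, sinh=1.355615; start (x,ẋ)=(0.102800, -0.173300) → end (x,ẋ)=(0.053019, -0.112152)
phase 2: p=0.2467, T=0.397, ωT=1.149553, cosh=1.736780, sinh=1.420002; start (x,ẋ)=(0.053019, -0.112152) → end (x,ẋ)=(-0.144680, -0.991151)

1 0.3840 0.0530 -0.1122
2 0.7810 -0.1447 -0.9912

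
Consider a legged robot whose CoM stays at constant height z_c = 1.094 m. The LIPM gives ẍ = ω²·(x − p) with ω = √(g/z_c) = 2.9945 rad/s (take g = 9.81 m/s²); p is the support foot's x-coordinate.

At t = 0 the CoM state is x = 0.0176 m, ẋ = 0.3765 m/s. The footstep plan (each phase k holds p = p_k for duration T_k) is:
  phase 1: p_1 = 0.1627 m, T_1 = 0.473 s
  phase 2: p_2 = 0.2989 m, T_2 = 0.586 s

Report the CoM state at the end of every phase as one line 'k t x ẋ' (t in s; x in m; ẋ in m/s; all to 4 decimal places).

1 0.4730 0.0899 -0.0212
2 1.0590 -0.3432 -1.8181

phase 1: p=0.1627, T=0.473, ωT=1.416398, cosh=2.182417, sinh=1.939831; start (x,ẋ)=(0.017600, 0.376500) → end (x,ẋ)=(0.089927, -0.021180)
phase 2: p=0.2989, T=0.586, ωT=1.754777, cosh=2.977552, sinh=2.804606; start (x,ẋ)=(0.089927, -0.021180) → end (x,ẋ)=(-0.343164, -1.818101)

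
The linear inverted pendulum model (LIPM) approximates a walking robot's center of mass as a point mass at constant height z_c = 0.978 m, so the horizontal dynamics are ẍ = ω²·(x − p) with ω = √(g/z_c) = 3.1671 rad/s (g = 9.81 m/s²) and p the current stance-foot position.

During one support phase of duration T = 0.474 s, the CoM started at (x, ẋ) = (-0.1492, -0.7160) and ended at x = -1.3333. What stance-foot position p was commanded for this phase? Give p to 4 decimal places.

p = 0.3690

ωT = 3.1671·0.474 = 1.501205; cosh(ωT) = 2.354978, sinh(ωT) = 2.132117
x(T) = p + (x₀−p)·cosh(ωT) + (ẋ₀/ω)·sinh(ωT) ⇒ p·(1 − cosh) = x(T) − x₀·cosh − (ẋ₀/ω)·sinh
numerator   = -1.3333 − (-0.1492)·2.354978 − (-0.7160/3.1671)·2.132117 = -0.499920
denominator = 1 − 2.354978 = -1.354978
p = -0.499920 / -1.354978 = 0.3690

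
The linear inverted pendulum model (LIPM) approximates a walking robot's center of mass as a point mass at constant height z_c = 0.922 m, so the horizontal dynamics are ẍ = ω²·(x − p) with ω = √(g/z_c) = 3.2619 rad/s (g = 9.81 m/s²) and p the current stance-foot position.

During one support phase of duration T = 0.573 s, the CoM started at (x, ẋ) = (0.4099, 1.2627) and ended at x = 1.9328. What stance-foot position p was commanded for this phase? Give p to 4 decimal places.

ωT = 3.2619·0.573 = 1.869069; cosh(ωT) = 3.318262, sinh(ωT) = 3.163995
x(T) = p + (x₀−p)·cosh(ωT) + (ẋ₀/ω)·sinh(ωT) ⇒ p·(1 − cosh) = x(T) − x₀·cosh − (ẋ₀/ω)·sinh
numerator   = 1.9328 − (0.4099)·3.318262 − (1.2627/3.2619)·3.163995 = -0.652156
denominator = 1 − 3.318262 = -2.318262
p = -0.652156 / -2.318262 = 0.2813

p = 0.2813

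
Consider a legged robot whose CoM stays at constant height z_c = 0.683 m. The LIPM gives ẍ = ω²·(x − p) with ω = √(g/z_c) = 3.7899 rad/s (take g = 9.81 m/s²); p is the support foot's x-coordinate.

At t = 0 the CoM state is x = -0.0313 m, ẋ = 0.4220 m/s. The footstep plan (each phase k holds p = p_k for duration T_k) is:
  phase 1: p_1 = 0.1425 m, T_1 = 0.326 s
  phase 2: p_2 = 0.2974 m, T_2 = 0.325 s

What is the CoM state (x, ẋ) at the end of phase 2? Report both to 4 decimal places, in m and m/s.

x = -0.3709, ẋ = -2.2697

phase 1: p=0.1425, T=0.326, ωT=1.235507, cosh=1.865405, sinh=1.574718; start (x,ẋ)=(-0.031300, 0.422000) → end (x,ẋ)=(-0.006365, -0.250042)
phase 2: p=0.2974, T=0.325, ωT=1.231718, cosh=1.859451, sinh=1.567660; start (x,ẋ)=(-0.006365, -0.250042) → end (x,ẋ)=(-0.370863, -2.269690)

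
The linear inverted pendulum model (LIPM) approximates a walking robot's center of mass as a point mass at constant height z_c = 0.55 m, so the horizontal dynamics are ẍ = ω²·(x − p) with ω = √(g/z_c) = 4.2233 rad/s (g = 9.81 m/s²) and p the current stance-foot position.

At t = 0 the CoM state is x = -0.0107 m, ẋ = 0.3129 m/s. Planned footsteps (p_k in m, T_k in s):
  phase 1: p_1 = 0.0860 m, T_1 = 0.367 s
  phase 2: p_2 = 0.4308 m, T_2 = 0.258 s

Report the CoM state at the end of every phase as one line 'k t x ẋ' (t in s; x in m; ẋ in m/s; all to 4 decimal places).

phase 1: p=0.0860, T=0.367, ωT=1.549951, cosh=2.461749, sinh=2.249491; start (x,ẋ)=(-0.010700, 0.312900) → end (x,ẋ)=(0.014611, -0.148395)
phase 2: p=0.4308, T=0.258, ωT=1.089611, cosh=1.654733, sinh=1.318386; start (x,ẋ)=(0.014611, -0.148395) → end (x,ẋ)=(-0.304206, -2.562867)

1 0.3670 0.0146 -0.1484
2 0.6250 -0.3042 -2.5629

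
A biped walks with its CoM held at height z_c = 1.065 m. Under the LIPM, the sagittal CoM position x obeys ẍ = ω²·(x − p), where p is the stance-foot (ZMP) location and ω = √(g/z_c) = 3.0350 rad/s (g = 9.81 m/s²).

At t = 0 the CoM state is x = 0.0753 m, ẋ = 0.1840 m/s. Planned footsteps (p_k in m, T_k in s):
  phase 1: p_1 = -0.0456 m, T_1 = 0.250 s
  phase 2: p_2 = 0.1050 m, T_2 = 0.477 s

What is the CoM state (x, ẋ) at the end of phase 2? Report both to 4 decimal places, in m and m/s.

x = 0.5948, ẋ = 1.5738

phase 1: p=-0.0456, T=0.250, ωT=0.758750, cosh=1.301928, sinh=0.833677; start (x,ẋ)=(0.075300, 0.184000) → end (x,ẋ)=(0.162346, 0.545457)
phase 2: p=0.1050, T=0.477, ωT=1.447695, cosh=2.244205, sinh=2.009094; start (x,ẋ)=(0.162346, 0.545457) → end (x,ẋ)=(0.594774, 1.573789)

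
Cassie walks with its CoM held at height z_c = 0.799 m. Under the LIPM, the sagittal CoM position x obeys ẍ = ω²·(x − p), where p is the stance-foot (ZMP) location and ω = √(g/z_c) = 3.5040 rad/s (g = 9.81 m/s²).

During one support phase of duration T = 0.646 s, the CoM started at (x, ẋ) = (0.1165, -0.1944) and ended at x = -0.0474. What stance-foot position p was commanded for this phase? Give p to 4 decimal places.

ωT = 3.5040·0.646 = 2.263584; cosh(ωT) = 4.860737, sinh(ωT) = 4.756760
x(T) = p + (x₀−p)·cosh(ωT) + (ẋ₀/ω)·sinh(ωT) ⇒ p·(1 − cosh) = x(T) − x₀·cosh − (ẋ₀/ω)·sinh
numerator   = -0.0474 − (0.1165)·4.860737 − (-0.1944/3.5040)·4.756760 = -0.349773
denominator = 1 − 4.860737 = -3.860737
p = -0.349773 / -3.860737 = 0.0906

p = 0.0906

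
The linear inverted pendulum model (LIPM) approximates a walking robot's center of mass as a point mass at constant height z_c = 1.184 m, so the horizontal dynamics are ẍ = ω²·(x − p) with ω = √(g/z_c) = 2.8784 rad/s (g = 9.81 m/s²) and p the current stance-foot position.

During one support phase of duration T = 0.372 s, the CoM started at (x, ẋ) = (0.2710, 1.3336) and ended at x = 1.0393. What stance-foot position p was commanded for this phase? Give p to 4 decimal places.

ωT = 2.8784·0.372 = 1.070765; cosh(ωT) = 1.630178, sinh(ωT) = 1.287432
x(T) = p + (x₀−p)·cosh(ωT) + (ẋ₀/ω)·sinh(ωT) ⇒ p·(1 − cosh) = x(T) − x₀·cosh − (ẋ₀/ω)·sinh
numerator   = 1.0393 − (0.2710)·1.630178 − (1.3336/2.8784)·1.287432 = 0.001038
denominator = 1 − 1.630178 = -0.630178
p = 0.001038 / -0.630178 = -0.0016

p = -0.0016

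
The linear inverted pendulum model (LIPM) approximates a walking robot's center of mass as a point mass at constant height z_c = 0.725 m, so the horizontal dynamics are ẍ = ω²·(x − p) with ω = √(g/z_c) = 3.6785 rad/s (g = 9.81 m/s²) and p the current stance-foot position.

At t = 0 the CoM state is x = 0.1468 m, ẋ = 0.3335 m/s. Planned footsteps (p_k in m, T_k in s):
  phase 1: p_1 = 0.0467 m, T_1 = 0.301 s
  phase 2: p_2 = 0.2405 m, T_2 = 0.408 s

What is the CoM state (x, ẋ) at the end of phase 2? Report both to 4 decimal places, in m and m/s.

x = 1.0792, ẋ = 3.2415

phase 1: p=0.0467, T=0.301, ωT=1.107228, cosh=1.678217, sinh=1.347743; start (x,ẋ)=(0.146800, 0.333500) → end (x,ẋ)=(0.336879, 1.055949)
phase 2: p=0.2405, T=0.408, ωT=1.500828, cosh=2.354173, sinh=2.131228; start (x,ẋ)=(0.336879, 1.055949) → end (x,ẋ)=(1.079181, 3.241467)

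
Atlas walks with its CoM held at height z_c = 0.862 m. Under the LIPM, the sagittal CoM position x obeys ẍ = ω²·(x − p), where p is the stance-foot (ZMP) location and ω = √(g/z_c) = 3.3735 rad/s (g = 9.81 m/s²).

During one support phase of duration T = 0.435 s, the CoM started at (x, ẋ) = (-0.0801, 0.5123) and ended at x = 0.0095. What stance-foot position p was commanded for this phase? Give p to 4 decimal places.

ωT = 3.3735·0.435 = 1.467472; cosh(ωT) = 2.284382, sinh(ωT) = 2.053874
x(T) = p + (x₀−p)·cosh(ωT) + (ẋ₀/ω)·sinh(ωT) ⇒ p·(1 − cosh) = x(T) − x₀·cosh − (ẋ₀/ω)·sinh
numerator   = 0.0095 − (-0.0801)·2.284382 − (0.5123/3.3735)·2.053874 = -0.119423
denominator = 1 − 2.284382 = -1.284382
p = -0.119423 / -1.284382 = 0.0930

p = 0.0930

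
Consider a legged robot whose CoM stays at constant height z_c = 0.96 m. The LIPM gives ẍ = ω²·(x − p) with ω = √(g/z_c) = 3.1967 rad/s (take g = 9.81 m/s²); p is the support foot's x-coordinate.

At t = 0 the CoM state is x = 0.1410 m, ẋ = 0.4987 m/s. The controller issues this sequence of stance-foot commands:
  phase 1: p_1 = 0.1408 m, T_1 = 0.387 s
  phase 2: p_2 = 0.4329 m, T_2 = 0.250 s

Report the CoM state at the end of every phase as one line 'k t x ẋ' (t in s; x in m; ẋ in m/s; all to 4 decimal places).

1 0.3870 0.3873 0.9326
2 0.6370 0.6307 1.1173

phase 1: p=0.1408, T=0.387, ωT=1.237123, cosh=1.867952, sinh=1.577734; start (x,ẋ)=(0.141000, 0.498700) → end (x,ẋ)=(0.387307, 0.932556)
phase 2: p=0.4329, T=0.250, ωT=0.799175, cosh=1.336703, sinh=0.887003; start (x,ẋ)=(0.387307, 0.932556) → end (x,ẋ)=(0.630717, 1.117273)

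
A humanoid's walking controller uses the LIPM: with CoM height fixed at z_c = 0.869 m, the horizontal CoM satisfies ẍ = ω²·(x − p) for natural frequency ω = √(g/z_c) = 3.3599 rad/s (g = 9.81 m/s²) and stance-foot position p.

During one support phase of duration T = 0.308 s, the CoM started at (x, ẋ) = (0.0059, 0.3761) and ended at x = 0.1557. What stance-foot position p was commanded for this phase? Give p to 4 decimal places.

p = -0.0149

ωT = 3.3599·0.308 = 1.034849; cosh(ωT) = 1.584981, sinh(ωT) = 1.229701
x(T) = p + (x₀−p)·cosh(ωT) + (ẋ₀/ω)·sinh(ωT) ⇒ p·(1 − cosh) = x(T) − x₀·cosh − (ẋ₀/ω)·sinh
numerator   = 0.1557 − (0.0059)·1.584981 − (0.3761/3.3599)·1.229701 = 0.008699
denominator = 1 − 1.584981 = -0.584981
p = 0.008699 / -0.584981 = -0.0149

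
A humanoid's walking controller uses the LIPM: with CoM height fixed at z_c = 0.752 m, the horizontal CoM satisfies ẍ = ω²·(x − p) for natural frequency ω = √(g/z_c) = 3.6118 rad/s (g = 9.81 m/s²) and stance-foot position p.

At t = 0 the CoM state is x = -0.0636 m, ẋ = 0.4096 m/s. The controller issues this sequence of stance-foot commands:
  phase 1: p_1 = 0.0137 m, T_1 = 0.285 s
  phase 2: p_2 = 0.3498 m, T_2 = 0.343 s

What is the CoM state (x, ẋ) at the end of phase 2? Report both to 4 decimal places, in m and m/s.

x = -0.1144, ẋ = -1.2535

phase 1: p=0.0137, T=0.285, ωT=1.029363, cosh=1.578258, sinh=1.221024; start (x,ẋ)=(-0.063600, 0.409600) → end (x,ẋ)=(0.030172, 0.305554)
phase 2: p=0.3498, T=0.343, ωT=1.238847, cosh=1.870675, sinh=1.580957; start (x,ẋ)=(0.030172, 0.305554) → end (x,ẋ)=(-0.114373, -1.253515)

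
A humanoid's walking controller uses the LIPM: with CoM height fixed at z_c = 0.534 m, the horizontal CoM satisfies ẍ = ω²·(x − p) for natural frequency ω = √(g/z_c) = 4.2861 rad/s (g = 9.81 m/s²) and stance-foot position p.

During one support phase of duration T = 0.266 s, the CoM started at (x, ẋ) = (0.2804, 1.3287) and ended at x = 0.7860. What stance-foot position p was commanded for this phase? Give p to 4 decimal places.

ωT = 4.2861·0.266 = 1.140103; cosh(ωT) = 1.723438, sinh(ωT) = 1.403651
x(T) = p + (x₀−p)·cosh(ωT) + (ẋ₀/ω)·sinh(ωT) ⇒ p·(1 − cosh) = x(T) − x₀·cosh − (ẋ₀/ω)·sinh
numerator   = 0.7860 − (0.2804)·1.723438 − (1.3287/4.2861)·1.403651 = -0.132387
denominator = 1 − 1.723438 = -0.723438
p = -0.132387 / -0.723438 = 0.1830

p = 0.1830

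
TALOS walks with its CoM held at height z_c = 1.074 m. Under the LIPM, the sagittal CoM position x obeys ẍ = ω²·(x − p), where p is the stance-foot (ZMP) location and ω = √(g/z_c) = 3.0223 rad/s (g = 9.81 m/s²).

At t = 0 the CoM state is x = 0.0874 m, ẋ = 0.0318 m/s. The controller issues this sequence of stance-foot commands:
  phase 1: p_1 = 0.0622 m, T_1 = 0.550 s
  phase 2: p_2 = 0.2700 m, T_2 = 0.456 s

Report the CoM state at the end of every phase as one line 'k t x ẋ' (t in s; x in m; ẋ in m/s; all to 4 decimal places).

phase 1: p=0.0622, T=0.550, ωT=1.662265, cosh=2.730473, sinh=2.540764; start (x,ẋ)=(0.087400, 0.031800) → end (x,ẋ)=(0.157741, 0.280339)
phase 2: p=0.2700, T=0.456, ωT=1.378169, cosh=2.109835, sinh=1.857795; start (x,ẋ)=(0.157741, 0.280339) → end (x,ẋ)=(0.205476, -0.038844)

1 0.5500 0.1577 0.2803
2 1.0060 0.2055 -0.0388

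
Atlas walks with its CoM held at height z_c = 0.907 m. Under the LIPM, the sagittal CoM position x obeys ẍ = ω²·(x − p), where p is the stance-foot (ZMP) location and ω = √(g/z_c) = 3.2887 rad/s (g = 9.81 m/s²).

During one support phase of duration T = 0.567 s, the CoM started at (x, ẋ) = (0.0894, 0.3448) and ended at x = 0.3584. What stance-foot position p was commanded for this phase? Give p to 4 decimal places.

p = 0.1160

ωT = 3.2887·0.567 = 1.864693; cosh(ωT) = 3.304449, sinh(ωT) = 3.149505
x(T) = p + (x₀−p)·cosh(ωT) + (ẋ₀/ω)·sinh(ωT) ⇒ p·(1 − cosh) = x(T) − x₀·cosh − (ẋ₀/ω)·sinh
numerator   = 0.3584 − (0.0894)·3.304449 − (0.3448/3.2887)·3.149505 = -0.267224
denominator = 1 − 3.304449 = -2.304449
p = -0.267224 / -2.304449 = 0.1160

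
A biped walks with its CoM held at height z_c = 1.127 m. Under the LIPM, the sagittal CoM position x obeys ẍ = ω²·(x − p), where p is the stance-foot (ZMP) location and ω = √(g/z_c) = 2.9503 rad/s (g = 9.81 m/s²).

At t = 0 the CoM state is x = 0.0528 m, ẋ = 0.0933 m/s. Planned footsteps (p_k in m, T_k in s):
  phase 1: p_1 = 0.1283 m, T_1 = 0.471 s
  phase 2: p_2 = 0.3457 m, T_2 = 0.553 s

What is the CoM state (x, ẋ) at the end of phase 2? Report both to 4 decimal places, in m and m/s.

phase 1: p=0.1283, T=0.471, ωT=1.389591, cosh=2.131193, sinh=1.882016; start (x,ẋ)=(0.052800, 0.093300) → end (x,ẋ)=(0.026912, -0.220374)
phase 2: p=0.3457, T=0.553, ωT=1.631516, cosh=2.653625, sinh=2.457992; start (x,ẋ)=(0.026912, -0.220374) → end (x,ẋ)=(-0.683846, -2.896585)

x = -0.6838, ẋ = -2.8966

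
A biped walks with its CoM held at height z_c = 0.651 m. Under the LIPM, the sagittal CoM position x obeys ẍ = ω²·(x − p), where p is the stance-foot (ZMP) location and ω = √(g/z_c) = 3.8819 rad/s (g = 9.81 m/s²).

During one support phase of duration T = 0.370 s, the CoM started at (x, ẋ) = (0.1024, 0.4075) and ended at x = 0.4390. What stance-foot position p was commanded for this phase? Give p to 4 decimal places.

ωT = 3.8819·0.370 = 1.436303; cosh(ωT) = 2.221463, sinh(ωT) = 1.983658
x(T) = p + (x₀−p)·cosh(ωT) + (ẋ₀/ω)·sinh(ωT) ⇒ p·(1 − cosh) = x(T) − x₀·cosh − (ẋ₀/ω)·sinh
numerator   = 0.4390 − (0.1024)·2.221463 − (0.4075/3.8819)·1.983658 = 0.003289
denominator = 1 − 2.221463 = -1.221463
p = 0.003289 / -1.221463 = -0.0027

p = -0.0027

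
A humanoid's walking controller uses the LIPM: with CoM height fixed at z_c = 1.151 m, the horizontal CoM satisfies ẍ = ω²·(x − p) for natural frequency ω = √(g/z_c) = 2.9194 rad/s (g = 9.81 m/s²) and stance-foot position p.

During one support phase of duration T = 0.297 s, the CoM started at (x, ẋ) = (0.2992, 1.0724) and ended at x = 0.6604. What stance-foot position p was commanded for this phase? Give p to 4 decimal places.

p = 0.2960

ωT = 2.9194·0.297 = 0.867062; cosh(ωT) = 1.400046, sinh(ωT) = 0.979862
x(T) = p + (x₀−p)·cosh(ωT) + (ẋ₀/ω)·sinh(ωT) ⇒ p·(1 − cosh) = x(T) − x₀·cosh − (ẋ₀/ω)·sinh
numerator   = 0.6604 − (0.2992)·1.400046 − (1.0724/2.9194)·0.979862 = -0.118432
denominator = 1 − 1.400046 = -0.400046
p = -0.118432 / -0.400046 = 0.2960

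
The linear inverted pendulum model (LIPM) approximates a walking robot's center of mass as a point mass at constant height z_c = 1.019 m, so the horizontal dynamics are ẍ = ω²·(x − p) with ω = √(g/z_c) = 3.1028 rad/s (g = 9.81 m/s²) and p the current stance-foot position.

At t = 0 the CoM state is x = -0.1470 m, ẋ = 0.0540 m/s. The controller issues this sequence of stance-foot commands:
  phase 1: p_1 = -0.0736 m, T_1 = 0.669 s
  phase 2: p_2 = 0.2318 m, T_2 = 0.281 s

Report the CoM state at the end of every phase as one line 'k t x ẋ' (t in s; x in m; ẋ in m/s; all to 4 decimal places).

1 0.6690 -0.3025 -0.6748
2 0.9500 -0.7333 -2.5834

phase 1: p=-0.0736, T=0.669, ωT=2.075773, cosh=4.048083, sinh=3.922624; start (x,ẋ)=(-0.147000, 0.054000) → end (x,ẋ)=(-0.302461, -0.674764)
phase 2: p=0.2318, T=0.281, ωT=0.871887, cosh=1.404790, sinh=0.986628; start (x,ẋ)=(-0.302461, -0.674764) → end (x,ẋ)=(-0.733287, -2.583441)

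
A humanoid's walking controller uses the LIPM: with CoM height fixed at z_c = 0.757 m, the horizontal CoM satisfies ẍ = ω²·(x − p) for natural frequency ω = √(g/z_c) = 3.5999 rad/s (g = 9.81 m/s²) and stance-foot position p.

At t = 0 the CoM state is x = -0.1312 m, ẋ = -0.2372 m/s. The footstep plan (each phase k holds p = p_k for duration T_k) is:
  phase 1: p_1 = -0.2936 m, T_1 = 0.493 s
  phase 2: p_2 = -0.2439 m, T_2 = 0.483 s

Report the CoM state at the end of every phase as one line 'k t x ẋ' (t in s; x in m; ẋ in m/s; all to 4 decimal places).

1 0.4930 0.0104 0.9550
2 0.9760 1.2334 5.3252

phase 1: p=-0.2936, T=0.493, ωT=1.774751, cosh=3.034168, sinh=2.864642; start (x,ẋ)=(-0.131200, -0.237200) → end (x,ẋ)=(0.010396, 0.955033)
phase 2: p=-0.2439, T=0.483, ωT=1.738752, cosh=2.932988, sinh=2.757248; start (x,ẋ)=(0.010396, 0.955033) → end (x,ẋ)=(1.233428, 5.325192)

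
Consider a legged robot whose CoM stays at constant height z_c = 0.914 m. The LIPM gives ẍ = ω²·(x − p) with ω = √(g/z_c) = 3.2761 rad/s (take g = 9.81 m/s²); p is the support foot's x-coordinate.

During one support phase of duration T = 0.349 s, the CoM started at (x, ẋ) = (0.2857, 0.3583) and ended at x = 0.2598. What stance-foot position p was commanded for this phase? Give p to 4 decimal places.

p = 0.5330

ωT = 3.2761·0.349 = 1.143359; cosh(ωT) = 1.728018, sinh(ωT) = 1.409271
x(T) = p + (x₀−p)·cosh(ωT) + (ẋ₀/ω)·sinh(ωT) ⇒ p·(1 − cosh) = x(T) − x₀·cosh − (ẋ₀/ω)·sinh
numerator   = 0.2598 − (0.2857)·1.728018 − (0.3583/3.2761)·1.409271 = -0.388024
denominator = 1 − 1.728018 = -0.728018
p = -0.388024 / -0.728018 = 0.5330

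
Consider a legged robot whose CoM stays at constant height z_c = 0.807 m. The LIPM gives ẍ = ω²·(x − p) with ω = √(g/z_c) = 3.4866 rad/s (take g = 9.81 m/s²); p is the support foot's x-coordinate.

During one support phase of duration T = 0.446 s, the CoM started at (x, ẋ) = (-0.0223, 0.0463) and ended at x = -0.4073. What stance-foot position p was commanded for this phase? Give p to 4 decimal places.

ωT = 3.4866·0.446 = 1.555024; cosh(ωT) = 2.473191, sinh(ωT) = 2.262007
x(T) = p + (x₀−p)·cosh(ωT) + (ẋ₀/ω)·sinh(ωT) ⇒ p·(1 − cosh) = x(T) − x₀·cosh − (ẋ₀/ω)·sinh
numerator   = -0.4073 − (-0.0223)·2.473191 − (0.0463/3.4866)·2.262007 = -0.382186
denominator = 1 − 2.473191 = -1.473191
p = -0.382186 / -1.473191 = 0.2594

p = 0.2594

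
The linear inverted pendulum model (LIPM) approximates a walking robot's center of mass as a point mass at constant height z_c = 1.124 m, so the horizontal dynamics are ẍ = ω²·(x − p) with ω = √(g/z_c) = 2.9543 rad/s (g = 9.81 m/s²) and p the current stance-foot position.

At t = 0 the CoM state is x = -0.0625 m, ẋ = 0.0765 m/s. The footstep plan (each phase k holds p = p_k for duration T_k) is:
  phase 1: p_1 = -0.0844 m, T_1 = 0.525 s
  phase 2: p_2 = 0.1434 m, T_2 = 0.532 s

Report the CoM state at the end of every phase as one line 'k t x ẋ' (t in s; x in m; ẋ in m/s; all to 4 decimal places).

1 0.5250 0.0279 0.3342
2 1.0570 0.1139 0.0531

phase 1: p=-0.0844, T=0.525, ωT=1.551008, cosh=2.464127, sinh=2.252093; start (x,ẋ)=(-0.062500, 0.076500) → end (x,ẋ)=(0.027881, 0.334214)
phase 2: p=0.1434, T=0.532, ωT=1.571688, cosh=2.511231, sinh=2.303536; start (x,ẋ)=(0.027881, 0.334214) → end (x,ẋ)=(0.113900, 0.053144)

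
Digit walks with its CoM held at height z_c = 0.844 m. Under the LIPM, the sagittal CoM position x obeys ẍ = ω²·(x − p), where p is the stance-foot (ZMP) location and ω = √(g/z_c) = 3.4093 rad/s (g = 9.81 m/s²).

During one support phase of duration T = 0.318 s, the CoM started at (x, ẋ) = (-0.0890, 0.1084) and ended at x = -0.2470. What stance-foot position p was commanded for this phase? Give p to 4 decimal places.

ωT = 3.4093·0.318 = 1.084157; cosh(ωT) = 1.647567, sinh(ωT) = 1.309380
x(T) = p + (x₀−p)·cosh(ωT) + (ẋ₀/ω)·sinh(ωT) ⇒ p·(1 − cosh) = x(T) − x₀·cosh − (ẋ₀/ω)·sinh
numerator   = -0.2470 − (-0.0890)·1.647567 − (0.1084/3.4093)·1.309380 = -0.141999
denominator = 1 − 1.647567 = -0.647567
p = -0.141999 / -0.647567 = 0.2193

p = 0.2193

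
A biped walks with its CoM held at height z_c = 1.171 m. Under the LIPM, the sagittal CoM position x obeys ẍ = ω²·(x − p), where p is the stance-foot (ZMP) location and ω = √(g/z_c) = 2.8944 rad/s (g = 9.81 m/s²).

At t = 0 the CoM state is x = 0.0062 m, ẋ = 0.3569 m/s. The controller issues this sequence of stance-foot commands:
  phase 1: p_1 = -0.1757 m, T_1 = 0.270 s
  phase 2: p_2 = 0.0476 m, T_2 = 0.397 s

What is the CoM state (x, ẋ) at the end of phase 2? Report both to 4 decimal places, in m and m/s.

phase 1: p=-0.1757, T=0.270, ωT=0.781488, cosh=1.321223, sinh=0.863498; start (x,ẋ)=(0.006200, 0.356900) → end (x,ẋ)=(0.171106, 0.926169)
phase 2: p=0.0476, T=0.397, ωT=1.149077, cosh=1.736104, sinh=1.419175; start (x,ẋ)=(0.171106, 0.926169) → end (x,ẋ)=(0.716136, 2.115245)

x = 0.7161, ẋ = 2.1152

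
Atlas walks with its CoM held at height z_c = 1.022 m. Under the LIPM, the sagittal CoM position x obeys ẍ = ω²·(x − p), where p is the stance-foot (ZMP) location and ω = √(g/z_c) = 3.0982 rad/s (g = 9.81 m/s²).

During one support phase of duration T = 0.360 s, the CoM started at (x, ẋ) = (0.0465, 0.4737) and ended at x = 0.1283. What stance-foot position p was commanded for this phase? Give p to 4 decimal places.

p = 0.2298

ωT = 3.0982·0.360 = 1.115352; cosh(ωT) = 1.689221, sinh(ωT) = 1.361421
x(T) = p + (x₀−p)·cosh(ωT) + (ẋ₀/ω)·sinh(ωT) ⇒ p·(1 − cosh) = x(T) − x₀·cosh − (ẋ₀/ω)·sinh
numerator   = 0.1283 − (0.0465)·1.689221 − (0.4737/3.0982)·1.361421 = -0.158404
denominator = 1 − 1.689221 = -0.689221
p = -0.158404 / -0.689221 = 0.2298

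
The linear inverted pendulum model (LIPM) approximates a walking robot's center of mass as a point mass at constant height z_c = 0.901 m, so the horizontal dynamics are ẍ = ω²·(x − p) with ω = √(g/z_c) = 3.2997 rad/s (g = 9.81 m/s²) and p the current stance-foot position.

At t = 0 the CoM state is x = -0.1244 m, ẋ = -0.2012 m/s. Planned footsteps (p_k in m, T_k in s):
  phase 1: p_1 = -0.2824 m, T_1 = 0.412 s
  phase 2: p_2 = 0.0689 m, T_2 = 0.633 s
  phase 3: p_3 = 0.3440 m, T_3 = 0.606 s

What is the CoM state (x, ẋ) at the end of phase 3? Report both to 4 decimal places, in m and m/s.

phase 1: p=-0.2824, T=0.412, ωT=1.359476, cosh=2.075474, sinh=1.818679; start (x,ẋ)=(-0.124400, -0.201200) → end (x,ẋ)=(-0.065369, 0.530588)
phase 2: p=0.0689, T=0.633, ωT=2.088710, cosh=4.099170, sinh=3.975323; start (x,ẋ)=(-0.065369, 0.530588) → end (x,ẋ)=(0.157734, 0.413707)
phase 3: p=0.3440, T=0.606, ωT=1.999618, cosh=3.760811, sinh=3.625424; start (x,ẋ)=(0.157734, 0.413707) → end (x,ẋ)=(0.098033, -0.672394)

x = 0.0980, ẋ = -0.6724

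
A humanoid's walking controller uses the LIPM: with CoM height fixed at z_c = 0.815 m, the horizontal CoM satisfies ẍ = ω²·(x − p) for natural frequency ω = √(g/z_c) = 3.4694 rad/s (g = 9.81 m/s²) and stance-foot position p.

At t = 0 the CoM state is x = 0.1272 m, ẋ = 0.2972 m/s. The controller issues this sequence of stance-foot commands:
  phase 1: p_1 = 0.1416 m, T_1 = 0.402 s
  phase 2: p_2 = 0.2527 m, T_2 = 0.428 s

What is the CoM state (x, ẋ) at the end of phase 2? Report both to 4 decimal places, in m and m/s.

phase 1: p=0.1416, T=0.402, ωT=1.394699, cosh=2.140834, sinh=1.892926; start (x,ẋ)=(0.127200, 0.297200) → end (x,ẋ)=(0.272926, 0.541686)
phase 2: p=0.2527, T=0.428, ωT=1.484903, cosh=2.320531, sinh=2.094007; start (x,ẋ)=(0.272926, 0.541686) → end (x,ẋ)=(0.626578, 1.403942)

x = 0.6266, ẋ = 1.4039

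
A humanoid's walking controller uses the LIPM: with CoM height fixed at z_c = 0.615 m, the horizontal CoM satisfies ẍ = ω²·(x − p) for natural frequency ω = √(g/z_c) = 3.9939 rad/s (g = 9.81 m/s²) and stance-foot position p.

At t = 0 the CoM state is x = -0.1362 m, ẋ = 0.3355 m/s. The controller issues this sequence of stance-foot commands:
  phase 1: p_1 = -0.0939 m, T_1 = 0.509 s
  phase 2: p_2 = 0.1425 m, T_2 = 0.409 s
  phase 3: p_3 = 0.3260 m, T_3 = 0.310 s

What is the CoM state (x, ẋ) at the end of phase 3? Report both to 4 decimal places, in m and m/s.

phase 1: p=-0.0939, T=0.509, ωT=2.032895, cosh=3.883559, sinh=3.752603; start (x,ẋ)=(-0.136200, 0.335500) → end (x,ẋ)=(0.057056, 0.668962)
phase 2: p=0.1425, T=0.409, ωT=1.633505, cosh=2.658520, sinh=2.463276; start (x,ẋ)=(0.057056, 0.668962) → end (x,ẋ)=(0.327933, 0.937841)
phase 3: p=0.3260, T=0.310, ωT=1.238109, cosh=1.869509, sinh=1.579577; start (x,ẋ)=(0.327933, 0.937841) → end (x,ẋ)=(0.700528, 1.765500)

x = 0.7005, ẋ = 1.7655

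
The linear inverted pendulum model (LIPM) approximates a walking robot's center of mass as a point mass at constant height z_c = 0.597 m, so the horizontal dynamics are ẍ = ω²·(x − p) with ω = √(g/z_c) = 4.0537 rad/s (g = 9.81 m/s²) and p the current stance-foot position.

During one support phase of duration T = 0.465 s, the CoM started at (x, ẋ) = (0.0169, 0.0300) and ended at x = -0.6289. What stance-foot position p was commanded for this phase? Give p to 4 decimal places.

p = 0.2996

ωT = 4.0537·0.465 = 1.884971; cosh(ωT) = 3.368997, sinh(ωT) = 3.217163
x(T) = p + (x₀−p)·cosh(ωT) + (ẋ₀/ω)·sinh(ωT) ⇒ p·(1 − cosh) = x(T) − x₀·cosh − (ẋ₀/ω)·sinh
numerator   = -0.6289 − (0.0169)·3.368997 − (0.0300/4.0537)·3.217163 = -0.709645
denominator = 1 − 3.368997 = -2.368997
p = -0.709645 / -2.368997 = 0.2996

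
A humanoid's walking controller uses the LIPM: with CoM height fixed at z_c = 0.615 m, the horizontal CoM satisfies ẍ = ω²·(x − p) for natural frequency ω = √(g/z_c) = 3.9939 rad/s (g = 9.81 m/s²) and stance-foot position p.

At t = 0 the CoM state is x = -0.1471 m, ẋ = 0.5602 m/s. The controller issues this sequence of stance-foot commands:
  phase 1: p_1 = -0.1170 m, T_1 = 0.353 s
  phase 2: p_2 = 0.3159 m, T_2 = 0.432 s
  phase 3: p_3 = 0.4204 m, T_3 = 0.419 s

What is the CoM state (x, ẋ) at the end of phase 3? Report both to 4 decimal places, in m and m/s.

x = 0.3974, ẋ = 0.0496

phase 1: p=-0.1170, T=0.353, ωT=1.409847, cosh=2.169754, sinh=1.925573; start (x,ẋ)=(-0.147100, 0.560200) → end (x,ẋ)=(0.087779, 0.984011)
phase 2: p=0.3159, T=0.432, ωT=1.725365, cosh=2.896338, sinh=2.718230; start (x,ẋ)=(0.087779, 0.984011) → end (x,ẋ)=(0.324897, 0.373467)
phase 3: p=0.4204, T=0.419, ωT=1.673444, cosh=2.759047, sinh=2.571448; start (x,ẋ)=(0.324897, 0.373467) → end (x,ẋ)=(0.397358, 0.049591)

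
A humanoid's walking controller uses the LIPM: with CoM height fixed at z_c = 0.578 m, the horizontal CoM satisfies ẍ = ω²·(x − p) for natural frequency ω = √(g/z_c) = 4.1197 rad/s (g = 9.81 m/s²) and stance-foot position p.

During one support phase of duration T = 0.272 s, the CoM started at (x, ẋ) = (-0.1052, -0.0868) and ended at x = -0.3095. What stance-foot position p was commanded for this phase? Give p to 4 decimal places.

p = 0.1467

ωT = 4.1197·0.272 = 1.120558; cosh(ωT) = 1.696332, sinh(ωT) = 1.370234
x(T) = p + (x₀−p)·cosh(ωT) + (ẋ₀/ω)·sinh(ωT) ⇒ p·(1 − cosh) = x(T) − x₀·cosh − (ẋ₀/ω)·sinh
numerator   = -0.3095 − (-0.1052)·1.696332 − (-0.0868/4.1197)·1.370234 = -0.102176
denominator = 1 − 1.696332 = -0.696332
p = -0.102176 / -0.696332 = 0.1467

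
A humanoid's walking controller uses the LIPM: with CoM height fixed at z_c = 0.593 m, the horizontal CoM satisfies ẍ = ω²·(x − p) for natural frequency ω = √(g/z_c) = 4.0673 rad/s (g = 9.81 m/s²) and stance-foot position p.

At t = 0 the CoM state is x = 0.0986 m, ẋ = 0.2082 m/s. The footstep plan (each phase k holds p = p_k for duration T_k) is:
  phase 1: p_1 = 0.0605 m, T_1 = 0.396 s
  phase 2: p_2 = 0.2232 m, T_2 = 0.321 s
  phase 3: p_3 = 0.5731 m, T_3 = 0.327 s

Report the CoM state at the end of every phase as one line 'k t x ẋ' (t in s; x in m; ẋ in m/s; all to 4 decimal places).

1 0.3960 0.2827 0.9143
2 0.7170 0.7253 2.2244
3 1.0440 1.8426 5.5879

phase 1: p=0.0605, T=0.396, ωT=1.610651, cosh=2.602913, sinh=2.403155; start (x,ẋ)=(0.098600, 0.208200) → end (x,ẋ)=(0.282685, 0.914329)
phase 2: p=0.2232, T=0.321, ωT=1.305603, cosh=1.980462, sinh=1.709453; start (x,ẋ)=(0.282685, 0.914329) → end (x,ẋ)=(0.725294, 2.224388)
phase 3: p=0.5731, T=0.327, ωT=1.330007, cosh=2.022773, sinh=1.758297; start (x,ẋ)=(0.725294, 2.224388) → end (x,ẋ)=(1.842559, 5.587850)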